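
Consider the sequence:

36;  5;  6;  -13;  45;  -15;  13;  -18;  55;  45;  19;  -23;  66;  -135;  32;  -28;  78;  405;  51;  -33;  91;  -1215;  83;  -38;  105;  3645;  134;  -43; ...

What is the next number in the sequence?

Read the sequence 4 terms at a time; column i is its own pattern.
Subsequence A: 36, 45, 55, 66, 78, 91, 105 — triangular numbers starting at T_8.
Subsequence B: 5, -15, 45, -135, 405, -1215, 3645 — multiplying by -3 each time.
Subsequence C: 6, 13, 19, 32, 51, 83, 134 — each term equals the sum of the previous two.
Subsequence D: -13, -18, -23, -28, -33, -38, -43 — linear: a_n = -8 − 5·n.
The 29th slot belongs to subsequence A; its 8th term is 120.

120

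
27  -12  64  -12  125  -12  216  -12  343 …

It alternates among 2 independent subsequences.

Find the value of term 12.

-12

Split by position mod 2 into 2 tracks.
Subsequence A = 27, 64, 125, 216, 343: perfect cubes starting at 3³.
Subsequence B = -12, -12, -12, -12: constant -12.
Position 12 → subsequence B, term 6 = -12.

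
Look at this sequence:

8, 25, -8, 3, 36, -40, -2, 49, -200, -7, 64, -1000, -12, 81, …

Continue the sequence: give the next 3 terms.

Taking every 3rd term gives 3 separate tracks.
Stream A: 8, 3, -2, -7, -12 — subtracting 5 each time.
Stream B: 25, 36, 49, 64, 81 — perfect squares starting at 5².
Stream C: -8, -40, -200, -1000 — geometric, ×5 each step.
Position 15 falls in stream C as its term 5, giving -5000.
Term 16 comes from stream A (its 6th entry): -17.
Position 17 → stream B, term 6 = 100.

-5000, -17, 100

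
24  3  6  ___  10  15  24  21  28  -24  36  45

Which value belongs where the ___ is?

-24

Reading positions in blocks of 3 reveals the pattern ABB — 2 tracks woven together.
Track A: 24, ?, 24, -24 (the oscillation 24·(−1)^(n+1)).
Track B: 3, 6, 10, 15, 21, 28, 36, 45 (the triangular numbers T_2, T_3, …).
Filling track A at index 2 by its rule yields -24.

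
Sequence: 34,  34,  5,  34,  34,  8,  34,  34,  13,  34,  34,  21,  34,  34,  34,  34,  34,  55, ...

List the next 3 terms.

34, 34, 89

Reading positions in blocks of 3 reveals the pattern AAB — 2 tracks woven together.
Subsequence A = 34, 34, 34, 34, 34, 34, 34, 34, 34, 34, 34, 34: the constant sequence 34.
Subsequence B = 5, 8, 13, 21, 34, 55: each term equals the sum of the previous two.
Position 19 → subsequence A, term 13 = 34.
Position 20 → subsequence A, term 14 = 34.
The 21st slot belongs to subsequence B; its 7th term is 89.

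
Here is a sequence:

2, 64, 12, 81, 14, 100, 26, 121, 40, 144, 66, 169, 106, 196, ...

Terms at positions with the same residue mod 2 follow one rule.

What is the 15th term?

172

Odd-indexed and even-indexed terms follow separate rules.
Subsequence A: 2, 12, 14, 26, 40, 66, 106 (a Fibonacci-like recurrence a_n = a_{n-1} + a_{n-2}).
Subsequence B: 64, 81, 100, 121, 144, 169, 196 (perfect squares starting at 8²).
Position 15 falls in subsequence A as its term 8, giving 172.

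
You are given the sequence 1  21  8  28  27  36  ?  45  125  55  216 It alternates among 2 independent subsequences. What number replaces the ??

Odd-indexed and even-indexed terms follow separate rules.
Track A is 1, 8, 27, ?, 125, 216, which is the cubes 1³, 2³, 3³, ….
Track B is 21, 28, 36, 45, 55, which is the triangular numbers T_6, T_7, ….
The gap is track A's term 4; the rule gives 64.

64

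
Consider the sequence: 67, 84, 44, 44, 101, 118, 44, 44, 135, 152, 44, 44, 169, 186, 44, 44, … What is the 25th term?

Positions follow the repeating pattern AABB; grouping by letter gives 2 tracks.
Track A: 67, 84, 101, 118, 135, 152, 169, 186 (adding 17 each time).
Track B: 44, 44, 44, 44, 44, 44, 44, 44 (always 44).
The 25th slot belongs to track A; its 13th term is 271.

271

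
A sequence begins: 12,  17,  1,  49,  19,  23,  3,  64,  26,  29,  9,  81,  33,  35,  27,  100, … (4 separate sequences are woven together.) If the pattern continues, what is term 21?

47

Read the sequence 4 terms at a time; column i is its own pattern.
Subsequence A: 12, 19, 26, 33 (arithmetic with common difference +7).
Subsequence B: 17, 23, 29, 35 (linear: a_n = 11 + 6·n).
Subsequence C: 1, 3, 9, 27 (successive powers of 3).
Subsequence D: 49, 64, 81, 100 (perfect squares starting at 7²).
The 21st slot belongs to subsequence A; its 6th term is 47.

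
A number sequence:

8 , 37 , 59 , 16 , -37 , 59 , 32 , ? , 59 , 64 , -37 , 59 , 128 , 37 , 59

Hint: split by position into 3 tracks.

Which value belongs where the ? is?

37

Split by position mod 3: positions 1, 4, 7, … form one track, and each other residue class forms its own.
Subsequence A: 8, 16, 32, 64, 128 (powers of 2).
Subsequence B: 37, -37, ?, -37, 37 (oscillating between 37 and -37).
Subsequence C: 59, 59, 59, 59, 59 (constant 59).
So the missing entry in subsequence B is 37.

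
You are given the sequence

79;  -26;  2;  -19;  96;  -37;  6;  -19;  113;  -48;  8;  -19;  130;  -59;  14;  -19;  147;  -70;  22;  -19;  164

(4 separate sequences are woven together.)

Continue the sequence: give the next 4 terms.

-81, 36, -19, 181

The terms cycle through 4 interleaved subsequences.
Track A: 79, 96, 113, 130, 147, 164 — linear: a_n = 62 + 17·n.
Track B: -26, -37, -48, -59, -70 — arithmetic with common difference −11.
Track C: 2, 6, 8, 14, 22 — a Fibonacci-like recurrence a_n = a_{n-1} + a_{n-2}.
Track D: -19, -19, -19, -19, -19 — always -19.
Position 22 falls in track B as its term 6, giving -81.
Position 23 falls in track C as its term 6, giving 36.
Position 24 falls in track D as its term 6, giving -19.
The 25th slot belongs to track A; its 7th term is 181.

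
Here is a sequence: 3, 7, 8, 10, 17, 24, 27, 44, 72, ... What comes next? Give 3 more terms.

Reading positions in blocks of 3 reveals the pattern AAB — 2 tracks woven together.
Subsequence A is 3, 7, 10, 17, 27, 44, which is Fibonacci-style (each term is the sum of the two before it).
Subsequence B is 8, 24, 72, which is geometric, ×3 each step.
Position 10 → subsequence A, term 7 = 71.
Position 11 → subsequence A, term 8 = 115.
Position 12 → subsequence B, term 4 = 216.

71, 115, 216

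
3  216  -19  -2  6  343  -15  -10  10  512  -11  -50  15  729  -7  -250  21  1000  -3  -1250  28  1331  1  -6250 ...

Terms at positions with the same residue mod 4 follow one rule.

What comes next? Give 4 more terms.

Taking every 4th term gives 4 separate tracks.
Track A: 3, 6, 10, 15, 21, 28 (triangular numbers starting at T_2).
Track B: 216, 343, 512, 729, 1000, 1331 (perfect cubes starting at 6³).
Track C: -19, -15, -11, -7, -3, 1 (arithmetic, step +4).
Track D: -2, -10, -50, -250, -1250, -6250 (geometric with ratio 5).
Position 25 → track A, term 7 = 36.
The 26th slot belongs to track B; its 7th term is 1728.
The 27th slot belongs to track C; its 7th term is 5.
Position 28 falls in track D as its term 7, giving -31250.

36, 1728, 5, -31250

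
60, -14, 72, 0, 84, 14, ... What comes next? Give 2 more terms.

Odd-indexed and even-indexed terms follow separate rules.
Track A: 60, 72, 84. Arithmetic with common difference +12.
Track B: -14, 0, 14. Arithmetic, step +14.
Term 7 comes from track A (its 4th entry): 96.
Position 8 → track B, term 4 = 28.

96, 28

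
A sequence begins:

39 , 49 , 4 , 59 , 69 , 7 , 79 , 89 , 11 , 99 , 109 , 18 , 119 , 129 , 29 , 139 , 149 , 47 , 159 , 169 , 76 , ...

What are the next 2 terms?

179, 189

Reading positions in blocks of 3 reveals the pattern AAB — 2 tracks woven together.
Track A: 39, 49, 59, 69, 79, 89, 99, 109, 119, 129, 139, 149, 159, 169 — arithmetic with common difference +10.
Track B: 4, 7, 11, 18, 29, 47, 76 — a Fibonacci-like recurrence a_n = a_{n-1} + a_{n-2}.
Position 22 → track A, term 15 = 179.
Position 23 falls in track A as its term 16, giving 189.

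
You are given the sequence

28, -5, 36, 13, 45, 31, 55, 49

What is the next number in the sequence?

Split by position mod 2 into 2 tracks.
Subsequence A: 28, 36, 45, 55. Triangular numbers n(n+1)/2 for n = 7, 8, ….
Subsequence B: -5, 13, 31, 49. Adding 18 each time.
Position 9 → subsequence A, term 5 = 66.

66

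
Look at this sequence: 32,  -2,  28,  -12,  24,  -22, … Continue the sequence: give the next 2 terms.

Taking every 2nd term gives 2 separate tracks.
Subsequence A: 32, 28, 24 (subtracting 4 each time).
Subsequence B: -2, -12, -22 (linear: a_n = 8 − 10·n).
The 7th slot belongs to subsequence A; its 4th term is 20.
Position 8 falls in subsequence B as its term 4, giving -32.

20, -32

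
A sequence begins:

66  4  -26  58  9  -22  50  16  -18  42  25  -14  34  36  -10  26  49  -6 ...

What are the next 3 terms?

Split by position mod 3 into 3 tracks.
Subsequence A: 66, 58, 50, 42, 34, 26. Linear: a_n = 74 − 8·n.
Subsequence B: 4, 9, 16, 25, 36, 49. The squares 2², 3², 4², ….
Subsequence C: -26, -22, -18, -14, -10, -6. Linear: a_n = -30 + 4·n.
The 19th slot belongs to subsequence A; its 7th term is 18.
Term 20 comes from subsequence B (its 7th entry): 64.
The 21st slot belongs to subsequence C; its 7th term is -2.

18, 64, -2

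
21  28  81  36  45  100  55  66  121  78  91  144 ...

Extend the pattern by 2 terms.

The slot pattern repeats as AAB (period 3), so there are 2 interleaved tracks.
Stream A: 21, 28, 36, 45, 55, 66, 78, 91. Triangular numbers starting at T_6.
Stream B: 81, 100, 121, 144. Consecutive squares n² from n = 9.
Position 13 falls in stream A as its term 9, giving 105.
Term 14 comes from stream A (its 10th entry): 120.

105, 120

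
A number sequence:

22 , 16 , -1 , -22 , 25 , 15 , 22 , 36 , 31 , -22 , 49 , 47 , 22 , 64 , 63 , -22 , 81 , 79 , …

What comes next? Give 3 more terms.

Split by position mod 3: positions 1, 4, 7, … form one track, and each other residue class forms its own.
Subsequence A: 22, -22, 22, -22, 22, -22 (the oscillation 22·(−1)^(n+1)).
Subsequence B: 16, 25, 36, 49, 64, 81 (perfect squares starting at 4²).
Subsequence C: -1, 15, 31, 47, 63, 79 (adding 16 each time).
Position 19 falls in subsequence A as its term 7, giving 22.
Position 20 falls in subsequence B as its term 7, giving 100.
Position 21 falls in subsequence C as its term 7, giving 95.

22, 100, 95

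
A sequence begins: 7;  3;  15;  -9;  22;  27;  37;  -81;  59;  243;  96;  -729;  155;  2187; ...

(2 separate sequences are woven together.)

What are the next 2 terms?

251, -6561

The terms cycle through 2 interleaved subsequences.
Track A: 7, 15, 22, 37, 59, 96, 155 (Fibonacci-style (each term is the sum of the two before it)).
Track B: 3, -9, 27, -81, 243, -729, 2187 (geometric, ×-3 each step).
Position 15 → track A, term 8 = 251.
Position 16 → track B, term 8 = -6561.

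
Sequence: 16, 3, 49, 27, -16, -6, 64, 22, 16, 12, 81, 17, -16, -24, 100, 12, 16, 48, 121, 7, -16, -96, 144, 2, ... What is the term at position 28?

The terms cycle through 4 interleaved subsequences.
Stream A: 16, -16, 16, -16, 16, -16 — the oscillation 16·(−1)^(n+1).
Stream B: 3, -6, 12, -24, 48, -96 — geometric with ratio -2.
Stream C: 49, 64, 81, 100, 121, 144 — perfect squares starting at 7².
Stream D: 27, 22, 17, 12, 7, 2 — linear: a_n = 32 − 5·n.
The 28th slot belongs to stream D; its 7th term is -3.

-3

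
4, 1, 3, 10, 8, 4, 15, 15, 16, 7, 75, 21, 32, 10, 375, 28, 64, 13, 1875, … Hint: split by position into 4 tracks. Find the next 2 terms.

36, 128

Read the sequence 4 terms at a time; column i is its own pattern.
Stream A is 4, 8, 16, 32, 64, which is powers of 2.
Stream B is 1, 4, 7, 10, 13, which is arithmetic, step +3.
Stream C is 3, 15, 75, 375, 1875, which is geometric with ratio 5.
Stream D is 10, 15, 21, 28, which is the triangular numbers T_4, T_5, ….
Position 20 → stream D, term 5 = 36.
Position 21 falls in stream A as its term 6, giving 128.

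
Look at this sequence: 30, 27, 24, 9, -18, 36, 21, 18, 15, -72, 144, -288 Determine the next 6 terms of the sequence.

12, 9, 6, 576, -1152, 2304

Positions follow the repeating pattern AAABBB; grouping by letter gives 2 tracks.
Track A: 30, 27, 24, 21, 18, 15 (subtracting 3 each time).
Track B: 9, -18, 36, -72, 144, -288 (a geometric progression (common ratio -2)).
Position 13 → track A, term 7 = 12.
Position 14 → track A, term 8 = 9.
Term 15 comes from track A (its 9th entry): 6.
Position 16 falls in track B as its term 7, giving 576.
Position 17 → track B, term 8 = -1152.
Term 18 comes from track B (its 9th entry): 2304.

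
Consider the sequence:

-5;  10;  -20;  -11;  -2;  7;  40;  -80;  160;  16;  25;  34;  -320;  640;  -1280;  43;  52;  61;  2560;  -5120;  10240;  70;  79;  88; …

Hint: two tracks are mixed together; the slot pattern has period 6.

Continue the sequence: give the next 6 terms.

-20480, 40960, -81920, 97, 106, 115

The slot pattern repeats as AAABBB (period 6), so there are 2 interleaved tracks.
Track A: -5, 10, -20, 40, -80, 160, -320, 640, -1280, 2560, -5120, 10240 — multiplying by -2 each time.
Track B: -11, -2, 7, 16, 25, 34, 43, 52, 61, 70, 79, 88 — adding 9 each time.
Position 25 → track A, term 13 = -20480.
The 26th slot belongs to track A; its 14th term is 40960.
The 27th slot belongs to track A; its 15th term is -81920.
Position 28 falls in track B as its term 13, giving 97.
Term 29 comes from track B (its 14th entry): 106.
Position 30 → track B, term 15 = 115.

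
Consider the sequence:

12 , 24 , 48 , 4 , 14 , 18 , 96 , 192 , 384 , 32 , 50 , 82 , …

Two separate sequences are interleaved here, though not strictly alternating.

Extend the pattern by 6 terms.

768, 1536, 3072, 132, 214, 346

The slot pattern repeats as AAABBB (period 6), so there are 2 interleaved tracks.
Stream A: 12, 24, 48, 96, 192, 384. A geometric progression (common ratio 2).
Stream B: 4, 14, 18, 32, 50, 82. A Fibonacci-like recurrence a_n = a_{n-1} + a_{n-2}.
Position 13 → stream A, term 7 = 768.
The 14th slot belongs to stream A; its 8th term is 1536.
The 15th slot belongs to stream A; its 9th term is 3072.
Term 16 comes from stream B (its 7th entry): 132.
Position 17 falls in stream B as its term 8, giving 214.
The 18th slot belongs to stream B; its 9th term is 346.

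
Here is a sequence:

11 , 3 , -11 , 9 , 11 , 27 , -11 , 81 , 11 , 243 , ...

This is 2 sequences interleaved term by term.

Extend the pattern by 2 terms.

-11, 729

Split by position mod 2 into 2 tracks.
Stream A: 11, -11, 11, -11, 11 (the oscillation 11·(−1)^(n+1)).
Stream B: 3, 9, 27, 81, 243 (powers of 3).
Position 11 → stream A, term 6 = -11.
Position 12 falls in stream B as its term 6, giving 729.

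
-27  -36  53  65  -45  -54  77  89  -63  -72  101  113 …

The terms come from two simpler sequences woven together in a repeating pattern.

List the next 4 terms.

The slot pattern repeats as AABB (period 4), so there are 2 interleaved tracks.
Stream A is -27, -36, -45, -54, -63, -72, which is arithmetic, step −9.
Stream B is 53, 65, 77, 89, 101, 113, which is adding 12 each time.
The 13th slot belongs to stream A; its 7th term is -81.
Position 14 → stream A, term 8 = -90.
Position 15 → stream B, term 7 = 125.
Position 16 → stream B, term 8 = 137.

-81, -90, 125, 137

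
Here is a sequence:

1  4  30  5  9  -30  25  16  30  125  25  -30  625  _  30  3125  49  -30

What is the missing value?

Split by position mod 3: positions 1, 4, 7, … form one track, and each other residue class forms its own.
Track A = 1, 5, 25, 125, 625, 3125: powers of 5.
Track B = 4, 9, 16, 25, ?, 49: the squares 2², 3², 4², ….
Track C = 30, -30, 30, -30, 30, -30: alternating ±30.
The gap is track B's term 5; the rule gives 36.

36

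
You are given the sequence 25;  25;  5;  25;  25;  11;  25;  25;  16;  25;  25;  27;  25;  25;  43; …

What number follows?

The slot pattern repeats as AAB (period 3), so there are 2 interleaved tracks.
Track A: 25, 25, 25, 25, 25, 25, 25, 25, 25, 25. Always 25.
Track B: 5, 11, 16, 27, 43. Fibonacci-style (each term is the sum of the two before it).
Position 16 falls in track A as its term 11, giving 25.

25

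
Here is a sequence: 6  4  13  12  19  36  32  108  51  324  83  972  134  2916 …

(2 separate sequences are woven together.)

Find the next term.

217

The terms cycle through 2 interleaved subsequences.
Track A: 6, 13, 19, 32, 51, 83, 134 — a Fibonacci-like recurrence a_n = a_{n-1} + a_{n-2}.
Track B: 4, 12, 36, 108, 324, 972, 2916 — a geometric progression (common ratio 3).
The 15th slot belongs to track A; its 8th term is 217.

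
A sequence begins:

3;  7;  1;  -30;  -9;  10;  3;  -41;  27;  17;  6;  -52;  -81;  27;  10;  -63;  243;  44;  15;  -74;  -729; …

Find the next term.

The terms cycle through 4 interleaved subsequences.
Track A: 3, -9, 27, -81, 243, -729 — geometric, ×-3 each step.
Track B: 7, 10, 17, 27, 44 — each term equals the sum of the previous two.
Track C: 1, 3, 6, 10, 15 — the triangular numbers T_1, T_2, ….
Track D: -30, -41, -52, -63, -74 — subtracting 11 each time.
Term 22 comes from track B (its 6th entry): 71.

71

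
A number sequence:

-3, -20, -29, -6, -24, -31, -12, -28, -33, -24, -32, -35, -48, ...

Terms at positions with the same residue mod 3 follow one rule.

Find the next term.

-36

Split by position mod 3: positions 1, 4, 7, … form one track, and each other residue class forms its own.
Track A: -3, -6, -12, -24, -48. A geometric progression (common ratio 2).
Track B: -20, -24, -28, -32. Linear: a_n = -16 − 4·n.
Track C: -29, -31, -33, -35. Arithmetic with common difference −2.
Position 14 → track B, term 5 = -36.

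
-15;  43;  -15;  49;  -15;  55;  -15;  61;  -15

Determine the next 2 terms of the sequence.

67, -15

Split by position mod 2 into 2 tracks.
Subsequence A: -15, -15, -15, -15, -15 (constant -15).
Subsequence B: 43, 49, 55, 61 (arithmetic with common difference +6).
Term 10 comes from subsequence B (its 5th entry): 67.
The 11th slot belongs to subsequence A; its 6th term is -15.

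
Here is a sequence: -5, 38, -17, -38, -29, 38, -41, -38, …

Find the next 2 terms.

Taking every 2nd term gives 2 separate tracks.
Subsequence A: -5, -17, -29, -41 (subtracting 12 each time).
Subsequence B: 38, -38, 38, -38 (the oscillation 38·(−1)^(n+1)).
The 9th slot belongs to subsequence A; its 5th term is -53.
Position 10 → subsequence B, term 5 = 38.

-53, 38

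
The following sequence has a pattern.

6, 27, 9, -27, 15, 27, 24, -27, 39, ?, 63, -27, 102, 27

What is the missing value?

27

Odd-indexed and even-indexed terms follow separate rules.
Stream A: 6, 9, 15, 24, 39, 63, 102 (Fibonacci-style (each term is the sum of the two before it)).
Stream B: 27, -27, 27, -27, ?, -27, 27 (alternating ±27).
The gap is stream B's term 5; the rule gives 27.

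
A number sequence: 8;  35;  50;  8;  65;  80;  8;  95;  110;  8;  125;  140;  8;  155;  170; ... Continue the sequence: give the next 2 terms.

Reading positions in blocks of 3 reveals the pattern ABB — 2 tracks woven together.
Track A: 8, 8, 8, 8, 8 (the constant sequence 8).
Track B: 35, 50, 65, 80, 95, 110, 125, 140, 155, 170 (arithmetic, step +15).
Position 16 falls in track A as its term 6, giving 8.
Position 17 → track B, term 11 = 185.

8, 185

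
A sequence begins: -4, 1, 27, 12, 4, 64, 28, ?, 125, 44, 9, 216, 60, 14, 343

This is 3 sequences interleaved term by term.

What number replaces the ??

5

Taking every 3rd term gives 3 separate tracks.
Track A: -4, 12, 28, 44, 60 (arithmetic with common difference +16).
Track B: 1, 4, ?, 9, 14 (a Fibonacci-like recurrence a_n = a_{n-1} + a_{n-2}).
Track C: 27, 64, 125, 216, 343 (consecutive cubes n³ from n = 3).
Filling track B at index 3 by its rule yields 5.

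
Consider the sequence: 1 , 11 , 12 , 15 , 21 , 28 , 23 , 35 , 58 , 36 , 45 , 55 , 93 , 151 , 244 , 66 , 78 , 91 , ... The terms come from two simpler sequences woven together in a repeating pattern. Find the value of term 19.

395

Positions follow the repeating pattern AAABBB; grouping by letter gives 2 tracks.
Subsequence A is 1, 11, 12, 23, 35, 58, 93, 151, 244, which is a Fibonacci-like recurrence a_n = a_{n-1} + a_{n-2}.
Subsequence B is 15, 21, 28, 36, 45, 55, 66, 78, 91, which is triangular numbers n(n+1)/2 for n = 5, 6, ….
The 19th slot belongs to subsequence A; its 10th term is 395.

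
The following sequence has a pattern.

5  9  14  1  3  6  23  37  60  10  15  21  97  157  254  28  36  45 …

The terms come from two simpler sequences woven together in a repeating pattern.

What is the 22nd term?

The slot pattern repeats as AAABBB (period 6), so there are 2 interleaved tracks.
Track A: 5, 9, 14, 23, 37, 60, 97, 157, 254 (each term equals the sum of the previous two).
Track B: 1, 3, 6, 10, 15, 21, 28, 36, 45 (triangular numbers n(n+1)/2 for n = 1, 2, …).
Term 22 comes from track B (its 10th entry): 55.

55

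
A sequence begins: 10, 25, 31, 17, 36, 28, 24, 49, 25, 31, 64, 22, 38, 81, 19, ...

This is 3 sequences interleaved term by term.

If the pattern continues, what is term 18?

Taking every 3rd term gives 3 separate tracks.
Stream A is 10, 17, 24, 31, 38, which is arithmetic with common difference +7.
Stream B is 25, 36, 49, 64, 81, which is consecutive squares n² from n = 5.
Stream C is 31, 28, 25, 22, 19, which is subtracting 3 each time.
Position 18 → stream C, term 6 = 16.

16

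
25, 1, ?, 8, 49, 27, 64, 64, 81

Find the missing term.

Taking every 2nd term gives 2 separate tracks.
Subsequence A: 25, ?, 49, 64, 81 — consecutive squares n² from n = 5.
Subsequence B: 1, 8, 27, 64 — the cubes 1³, 2³, 3³, ….
Subsequence A's pattern makes the blank 36.

36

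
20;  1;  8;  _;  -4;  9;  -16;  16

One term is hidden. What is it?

4

Split by position mod 2 into 2 tracks.
Track A: 20, 8, -4, -16. Arithmetic with common difference −12.
Track B: 1, ?, 9, 16. The squares 1², 2², 3², ….
Track B's pattern makes the blank 4.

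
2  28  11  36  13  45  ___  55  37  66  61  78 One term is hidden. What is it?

24

Split by position mod 2 into 2 tracks.
Stream A is 2, 11, 13, ?, 37, 61, which is each term equals the sum of the previous two.
Stream B is 28, 36, 45, 55, 66, 78, which is the triangular numbers T_7, T_8, ….
Filling stream A at index 4 by its rule yields 24.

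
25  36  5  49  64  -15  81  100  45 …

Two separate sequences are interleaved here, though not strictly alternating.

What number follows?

Positions follow the repeating pattern AAB; grouping by letter gives 2 tracks.
Track A: 25, 36, 49, 64, 81, 100. Perfect squares starting at 5².
Track B: 5, -15, 45. Multiplying by -3 each time.
Term 10 comes from track A (its 7th entry): 121.

121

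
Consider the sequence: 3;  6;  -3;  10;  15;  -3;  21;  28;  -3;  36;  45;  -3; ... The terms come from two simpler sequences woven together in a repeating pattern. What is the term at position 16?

78

Reading positions in blocks of 3 reveals the pattern AAB — 2 tracks woven together.
Subsequence A: 3, 6, 10, 15, 21, 28, 36, 45 (triangular numbers starting at T_2).
Subsequence B: -3, -3, -3, -3 (constant -3).
Position 16 → subsequence A, term 11 = 78.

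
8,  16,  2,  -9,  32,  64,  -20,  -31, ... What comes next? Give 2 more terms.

The slot pattern repeats as AABB (period 4), so there are 2 interleaved tracks.
Track A: 8, 16, 32, 64 — multiplying by 2 each time.
Track B: 2, -9, -20, -31 — linear: a_n = 13 − 11·n.
Position 9 → track A, term 5 = 128.
Term 10 comes from track A (its 6th entry): 256.

128, 256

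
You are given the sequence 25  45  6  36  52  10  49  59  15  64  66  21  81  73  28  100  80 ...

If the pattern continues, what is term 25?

Taking every 3rd term gives 3 separate tracks.
Stream A = 25, 36, 49, 64, 81, 100: perfect squares starting at 5².
Stream B = 45, 52, 59, 66, 73, 80: adding 7 each time.
Stream C = 6, 10, 15, 21, 28: the triangular numbers T_3, T_4, ….
Term 25 comes from stream A (its 9th entry): 169.

169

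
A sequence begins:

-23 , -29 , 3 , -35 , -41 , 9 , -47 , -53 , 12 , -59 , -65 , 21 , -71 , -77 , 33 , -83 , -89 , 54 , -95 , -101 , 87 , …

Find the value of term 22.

-107

Positions follow the repeating pattern AAB; grouping by letter gives 2 tracks.
Subsequence A is -23, -29, -35, -41, -47, -53, -59, -65, -71, -77, -83, -89, -95, -101, which is subtracting 6 each time.
Subsequence B is 3, 9, 12, 21, 33, 54, 87, which is a Fibonacci-like recurrence a_n = a_{n-1} + a_{n-2}.
Position 22 → subsequence A, term 15 = -107.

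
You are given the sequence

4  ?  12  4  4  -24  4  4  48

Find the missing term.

Reading positions in blocks of 3 reveals the pattern AAB — 2 tracks woven together.
Track A: 4, ?, 4, 4, 4, 4. Always 4.
Track B: 12, -24, 48. Geometric with ratio -2.
Filling track A at index 2 by its rule yields 4.

4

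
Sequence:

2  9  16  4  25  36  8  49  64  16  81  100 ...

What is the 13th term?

Reading positions in blocks of 3 reveals the pattern ABB — 2 tracks woven together.
Subsequence A is 2, 4, 8, 16, which is powers 2^1, 2^2, 2^3, ….
Subsequence B is 9, 16, 25, 36, 49, 64, 81, 100, which is perfect squares starting at 3².
Position 13 → subsequence A, term 5 = 32.

32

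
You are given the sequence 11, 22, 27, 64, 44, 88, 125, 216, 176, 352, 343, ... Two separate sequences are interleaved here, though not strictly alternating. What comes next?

512

Reading positions in blocks of 4 reveals the pattern AABB — 2 tracks woven together.
Subsequence A is 11, 22, 44, 88, 176, 352, which is geometric with ratio 2.
Subsequence B is 27, 64, 125, 216, 343, which is perfect cubes starting at 3³.
Position 12 falls in subsequence B as its term 6, giving 512.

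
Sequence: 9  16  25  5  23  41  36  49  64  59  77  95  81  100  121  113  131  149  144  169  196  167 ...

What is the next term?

185

The slot pattern repeats as AAABBB (period 6), so there are 2 interleaved tracks.
Track A: 9, 16, 25, 36, 49, 64, 81, 100, 121, 144, 169, 196 (perfect squares starting at 3²).
Track B: 5, 23, 41, 59, 77, 95, 113, 131, 149, 167 (linear: a_n = -13 + 18·n).
Term 23 comes from track B (its 11th entry): 185.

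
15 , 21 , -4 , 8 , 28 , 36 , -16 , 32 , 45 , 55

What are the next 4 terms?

The slot pattern repeats as AABB (period 4), so there are 2 interleaved tracks.
Track A: 15, 21, 28, 36, 45, 55. Triangular numbers n(n+1)/2 for n = 5, 6, ….
Track B: -4, 8, -16, 32. Geometric, ×-2 each step.
Term 11 comes from track B (its 5th entry): -64.
Position 12 → track B, term 6 = 128.
Term 13 comes from track A (its 7th entry): 66.
Position 14 falls in track A as its term 8, giving 78.

-64, 128, 66, 78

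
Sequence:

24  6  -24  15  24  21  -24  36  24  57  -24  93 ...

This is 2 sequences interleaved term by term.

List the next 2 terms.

Taking every 2nd term gives 2 separate tracks.
Stream A: 24, -24, 24, -24, 24, -24 (alternating ±24).
Stream B: 6, 15, 21, 36, 57, 93 (Fibonacci-style (each term is the sum of the two before it)).
Position 13 → stream A, term 7 = 24.
The 14th slot belongs to stream B; its 7th term is 150.

24, 150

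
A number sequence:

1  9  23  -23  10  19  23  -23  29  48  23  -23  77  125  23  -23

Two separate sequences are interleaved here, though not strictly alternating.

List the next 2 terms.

The slot pattern repeats as AABB (period 4), so there are 2 interleaved tracks.
Track A: 1, 9, 10, 19, 29, 48, 77, 125. Fibonacci-style (each term is the sum of the two before it).
Track B: 23, -23, 23, -23, 23, -23, 23, -23. Alternating ±23.
The 17th slot belongs to track A; its 9th term is 202.
Term 18 comes from track A (its 10th entry): 327.

202, 327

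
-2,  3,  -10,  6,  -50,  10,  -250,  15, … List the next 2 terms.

-1250, 21

The terms cycle through 2 interleaved subsequences.
Track A: -2, -10, -50, -250 (a geometric progression (common ratio 5)).
Track B: 3, 6, 10, 15 (the triangular numbers T_2, T_3, …).
The 9th slot belongs to track A; its 5th term is -1250.
The 10th slot belongs to track B; its 5th term is 21.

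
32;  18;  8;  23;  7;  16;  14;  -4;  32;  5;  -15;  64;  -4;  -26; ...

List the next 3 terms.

Read the sequence 3 terms at a time; column i is its own pattern.
Track A: 32, 23, 14, 5, -4 — linear: a_n = 41 − 9·n.
Track B: 18, 7, -4, -15, -26 — arithmetic, step −11.
Track C: 8, 16, 32, 64 — powers of 2.
Position 15 falls in track C as its term 5, giving 128.
The 16th slot belongs to track A; its 6th term is -13.
Position 17 falls in track B as its term 6, giving -37.

128, -13, -37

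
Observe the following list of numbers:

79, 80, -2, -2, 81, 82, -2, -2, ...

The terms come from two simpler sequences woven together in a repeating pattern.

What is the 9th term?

Positions follow the repeating pattern AABB; grouping by letter gives 2 tracks.
Subsequence A: 79, 80, 81, 82 (linear: a_n = 78 + n).
Subsequence B: -2, -2, -2, -2 (the constant sequence -2).
Position 9 falls in subsequence A as its term 5, giving 83.

83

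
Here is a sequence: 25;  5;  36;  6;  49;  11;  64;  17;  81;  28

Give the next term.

Odd-indexed and even-indexed terms follow separate rules.
Track A: 25, 36, 49, 64, 81. Consecutive squares n² from n = 5.
Track B: 5, 6, 11, 17, 28. Fibonacci-style (each term is the sum of the two before it).
Position 11 falls in track A as its term 6, giving 100.

100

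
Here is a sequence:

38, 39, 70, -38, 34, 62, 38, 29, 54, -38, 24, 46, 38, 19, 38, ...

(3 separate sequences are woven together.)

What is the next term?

-38

Split by position mod 3: positions 1, 4, 7, … form one track, and each other residue class forms its own.
Stream A: 38, -38, 38, -38, 38. Oscillating between 38 and -38.
Stream B: 39, 34, 29, 24, 19. Subtracting 5 each time.
Stream C: 70, 62, 54, 46, 38. Arithmetic, step −8.
The 16th slot belongs to stream A; its 6th term is -38.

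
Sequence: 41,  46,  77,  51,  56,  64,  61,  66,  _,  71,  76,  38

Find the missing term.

The slot pattern repeats as AAB (period 3), so there are 2 interleaved tracks.
Track A: 41, 46, 51, 56, 61, 66, 71, 76 — arithmetic with common difference +5.
Track B: 77, 64, ?, 38 — arithmetic, step −13.
Filling track B at index 3 by its rule yields 51.

51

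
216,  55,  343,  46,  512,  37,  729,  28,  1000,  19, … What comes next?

1331

Odd-indexed and even-indexed terms follow separate rules.
Stream A: 216, 343, 512, 729, 1000 (perfect cubes starting at 6³).
Stream B: 55, 46, 37, 28, 19 (arithmetic, step −9).
Position 11 falls in stream A as its term 6, giving 1331.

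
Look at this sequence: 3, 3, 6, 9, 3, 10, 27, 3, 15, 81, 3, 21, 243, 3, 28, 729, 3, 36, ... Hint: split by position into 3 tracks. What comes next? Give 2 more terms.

Split by position mod 3: positions 1, 4, 7, … form one track, and each other residue class forms its own.
Stream A = 3, 9, 27, 81, 243, 729: powers 3^1, 3^2, 3^3, ….
Stream B = 3, 3, 3, 3, 3, 3: the constant sequence 3.
Stream C = 6, 10, 15, 21, 28, 36: triangular numbers n(n+1)/2 for n = 3, 4, ….
Position 19 falls in stream A as its term 7, giving 2187.
The 20th slot belongs to stream B; its 7th term is 3.

2187, 3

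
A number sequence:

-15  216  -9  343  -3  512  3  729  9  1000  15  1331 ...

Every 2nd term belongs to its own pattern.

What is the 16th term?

Split by position mod 2 into 2 tracks.
Subsequence A: -15, -9, -3, 3, 9, 15 (arithmetic, step +6).
Subsequence B: 216, 343, 512, 729, 1000, 1331 (consecutive cubes n³ from n = 6).
Term 16 comes from subsequence B (its 8th entry): 2197.

2197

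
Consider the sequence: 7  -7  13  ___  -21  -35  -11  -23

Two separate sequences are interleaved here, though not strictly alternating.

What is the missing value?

The slot pattern repeats as AABB (period 4), so there are 2 interleaved tracks.
Stream A: 7, -7, -21, -35 (arithmetic, step −14).
Stream B: 13, ?, -11, -23 (linear: a_n = 25 − 12·n).
So the missing entry in stream B is 1.

1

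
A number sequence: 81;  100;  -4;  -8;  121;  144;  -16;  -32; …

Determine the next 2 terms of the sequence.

The slot pattern repeats as AABB (period 4), so there are 2 interleaved tracks.
Track A: 81, 100, 121, 144. The squares 9², 10², 11², ….
Track B: -4, -8, -16, -32. Multiplying by 2 each time.
The 9th slot belongs to track A; its 5th term is 169.
The 10th slot belongs to track A; its 6th term is 196.

169, 196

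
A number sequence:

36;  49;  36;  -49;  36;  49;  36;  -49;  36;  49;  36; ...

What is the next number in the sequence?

-49

Odd-indexed and even-indexed terms follow separate rules.
Stream A is 36, 36, 36, 36, 36, 36, which is constant 36.
Stream B is 49, -49, 49, -49, 49, which is the oscillation 49·(−1)^(n+1).
Term 12 comes from stream B (its 6th entry): -49.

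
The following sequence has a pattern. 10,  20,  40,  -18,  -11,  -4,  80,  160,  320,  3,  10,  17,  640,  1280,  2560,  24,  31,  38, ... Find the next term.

Reading positions in blocks of 6 reveals the pattern AAABBB — 2 tracks woven together.
Stream A: 10, 20, 40, 80, 160, 320, 640, 1280, 2560. Multiplying by 2 each time.
Stream B: -18, -11, -4, 3, 10, 17, 24, 31, 38. Arithmetic with common difference +7.
Term 19 comes from stream A (its 10th entry): 5120.

5120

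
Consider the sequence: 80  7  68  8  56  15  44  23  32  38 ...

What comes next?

Positions 1, 3, 5, … form one subsequence and positions 2, 4, 6, … form another.
Track A = 80, 68, 56, 44, 32: arithmetic with common difference −12.
Track B = 7, 8, 15, 23, 38: Fibonacci-style (each term is the sum of the two before it).
Position 11 falls in track A as its term 6, giving 20.

20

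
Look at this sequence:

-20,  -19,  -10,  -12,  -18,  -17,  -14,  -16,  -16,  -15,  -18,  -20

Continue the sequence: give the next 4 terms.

Reading positions in blocks of 4 reveals the pattern AABB — 2 tracks woven together.
Track A: -20, -19, -18, -17, -16, -15 — arithmetic, step +1.
Track B: -10, -12, -14, -16, -18, -20 — linear: a_n = -8 − 2·n.
Position 13 falls in track A as its term 7, giving -14.
Position 14 → track A, term 8 = -13.
Term 15 comes from track B (its 7th entry): -22.
Position 16 → track B, term 8 = -24.

-14, -13, -22, -24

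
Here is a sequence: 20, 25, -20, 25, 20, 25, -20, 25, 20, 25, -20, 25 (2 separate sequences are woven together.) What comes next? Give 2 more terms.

Taking every 2nd term gives 2 separate tracks.
Track A: 20, -20, 20, -20, 20, -20. The oscillation 20·(−1)^(n+1).
Track B: 25, 25, 25, 25, 25, 25. The constant sequence 25.
Position 13 falls in track A as its term 7, giving 20.
Position 14 falls in track B as its term 7, giving 25.

20, 25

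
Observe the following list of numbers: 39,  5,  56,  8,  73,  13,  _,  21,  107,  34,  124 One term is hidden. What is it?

Odd-indexed and even-indexed terms follow separate rules.
Track A: 39, 56, 73, ?, 107, 124 (linear: a_n = 22 + 17·n).
Track B: 5, 8, 13, 21, 34 (Fibonacci-style (each term is the sum of the two before it)).
The gap is track A's term 4; the rule gives 90.

90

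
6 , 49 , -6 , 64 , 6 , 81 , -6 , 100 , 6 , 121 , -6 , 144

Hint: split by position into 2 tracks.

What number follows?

6

Positions 1, 3, 5, … form one subsequence and positions 2, 4, 6, … form another.
Subsequence A = 6, -6, 6, -6, 6, -6: alternating ±6.
Subsequence B = 49, 64, 81, 100, 121, 144: the squares 7², 8², 9², ….
The 13th slot belongs to subsequence A; its 7th term is 6.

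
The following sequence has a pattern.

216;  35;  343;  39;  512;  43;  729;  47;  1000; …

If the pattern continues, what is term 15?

Taking every 2nd term gives 2 separate tracks.
Subsequence A: 216, 343, 512, 729, 1000. Perfect cubes starting at 6³.
Subsequence B: 35, 39, 43, 47. Arithmetic with common difference +4.
The 15th slot belongs to subsequence A; its 8th term is 2197.

2197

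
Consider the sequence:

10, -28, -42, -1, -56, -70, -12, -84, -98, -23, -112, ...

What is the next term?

Reading positions in blocks of 3 reveals the pattern ABB — 2 tracks woven together.
Track A is 10, -1, -12, -23, which is linear: a_n = 21 − 11·n.
Track B is -28, -42, -56, -70, -84, -98, -112, which is arithmetic, step −14.
The 12th slot belongs to track B; its 8th term is -126.

-126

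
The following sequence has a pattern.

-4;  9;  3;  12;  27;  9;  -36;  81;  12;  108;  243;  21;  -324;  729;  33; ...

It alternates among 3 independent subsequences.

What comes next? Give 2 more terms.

972, 2187

Split by position mod 3: positions 1, 4, 7, … form one track, and each other residue class forms its own.
Track A: -4, 12, -36, 108, -324 — geometric with ratio -3.
Track B: 9, 27, 81, 243, 729 — successive powers of 3.
Track C: 3, 9, 12, 21, 33 — each term equals the sum of the previous two.
Position 16 → track A, term 6 = 972.
Position 17 → track B, term 6 = 2187.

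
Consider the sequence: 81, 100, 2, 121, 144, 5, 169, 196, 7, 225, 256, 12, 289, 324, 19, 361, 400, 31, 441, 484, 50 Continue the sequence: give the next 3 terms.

529, 576, 81

Positions follow the repeating pattern AAB; grouping by letter gives 2 tracks.
Track A: 81, 100, 121, 144, 169, 196, 225, 256, 289, 324, 361, 400, 441, 484 — perfect squares starting at 9².
Track B: 2, 5, 7, 12, 19, 31, 50 — a Fibonacci-like recurrence a_n = a_{n-1} + a_{n-2}.
Position 22 → track A, term 15 = 529.
Position 23 → track A, term 16 = 576.
Term 24 comes from track B (its 8th entry): 81.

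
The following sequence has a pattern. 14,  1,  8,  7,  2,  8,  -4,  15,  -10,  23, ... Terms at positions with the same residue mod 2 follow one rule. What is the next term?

Positions 1, 3, 5, … form one subsequence and positions 2, 4, 6, … form another.
Track A: 14, 8, 2, -4, -10 — subtracting 6 each time.
Track B: 1, 7, 8, 15, 23 — each term equals the sum of the previous two.
Position 11 → track A, term 6 = -16.

-16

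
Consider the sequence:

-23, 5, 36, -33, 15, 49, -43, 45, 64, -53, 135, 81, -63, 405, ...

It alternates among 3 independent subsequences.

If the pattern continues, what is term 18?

Split by position mod 3: positions 1, 4, 7, … form one track, and each other residue class forms its own.
Track A is -23, -33, -43, -53, -63, which is subtracting 10 each time.
Track B is 5, 15, 45, 135, 405, which is geometric, ×3 each step.
Track C is 36, 49, 64, 81, which is perfect squares starting at 6².
Term 18 comes from track C (its 6th entry): 121.

121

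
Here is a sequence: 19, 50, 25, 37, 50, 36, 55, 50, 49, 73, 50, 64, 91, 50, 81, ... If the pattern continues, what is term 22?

Split by position mod 3: positions 1, 4, 7, … form one track, and each other residue class forms its own.
Track A: 19, 37, 55, 73, 91 — linear: a_n = 1 + 18·n.
Track B: 50, 50, 50, 50, 50 — always 50.
Track C: 25, 36, 49, 64, 81 — the squares 5², 6², 7², ….
The 22nd slot belongs to track A; its 8th term is 145.

145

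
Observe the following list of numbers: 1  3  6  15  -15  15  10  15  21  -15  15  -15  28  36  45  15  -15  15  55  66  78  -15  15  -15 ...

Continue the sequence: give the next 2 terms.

91, 105

Positions follow the repeating pattern AAABBB; grouping by letter gives 2 tracks.
Subsequence A: 1, 3, 6, 10, 15, 21, 28, 36, 45, 55, 66, 78. Triangular numbers starting at T_1.
Subsequence B: 15, -15, 15, -15, 15, -15, 15, -15, 15, -15, 15, -15. The oscillation 15·(−1)^(n+1).
Position 25 → subsequence A, term 13 = 91.
Position 26 falls in subsequence A as its term 14, giving 105.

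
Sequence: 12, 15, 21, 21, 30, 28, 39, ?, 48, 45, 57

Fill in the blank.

Odd-indexed and even-indexed terms follow separate rules.
Track A is 12, 21, 30, 39, 48, 57, which is adding 9 each time.
Track B is 15, 21, 28, ?, 45, which is triangular numbers n(n+1)/2 for n = 5, 6, ….
Filling track B at index 4 by its rule yields 36.

36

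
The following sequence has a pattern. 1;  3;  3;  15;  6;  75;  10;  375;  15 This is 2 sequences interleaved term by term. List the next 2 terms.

1875, 21

Taking every 2nd term gives 2 separate tracks.
Track A = 1, 3, 6, 10, 15: triangular numbers n(n+1)/2 for n = 1, 2, ….
Track B = 3, 15, 75, 375: a geometric progression (common ratio 5).
Position 10 → track B, term 5 = 1875.
Term 11 comes from track A (its 6th entry): 21.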